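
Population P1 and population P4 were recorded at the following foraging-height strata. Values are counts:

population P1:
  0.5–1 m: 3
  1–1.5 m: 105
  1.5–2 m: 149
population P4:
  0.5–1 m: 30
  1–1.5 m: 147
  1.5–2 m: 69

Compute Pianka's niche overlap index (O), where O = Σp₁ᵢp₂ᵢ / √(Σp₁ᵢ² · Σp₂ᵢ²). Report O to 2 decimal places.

Proportions for population P1 (n=257): 3/257=0.0117, 105/257=0.4086, 149/257=0.5798
Proportions for population P4 (n=246): 30/246=0.1220, 147/246=0.5976, 69/246=0.2805
Σ p₁ᵢp₂ᵢ = 0.001427 + 0.244179 + 0.162634 = 0.408240
Σp_1ᵢ² = 0.0117² + 0.4086² + 0.5798² = 0.000137 + 0.166954 + 0.336168 = 0.503259
Σp_2ᵢ² = 0.1220² + 0.5976² + 0.2805² = 0.014884 + 0.357126 + 0.078680 = 0.450690
O = 0.408240 / √(0.503259 × 0.450690) = 0.408240 / 0.4762497 = 0.8572

0.86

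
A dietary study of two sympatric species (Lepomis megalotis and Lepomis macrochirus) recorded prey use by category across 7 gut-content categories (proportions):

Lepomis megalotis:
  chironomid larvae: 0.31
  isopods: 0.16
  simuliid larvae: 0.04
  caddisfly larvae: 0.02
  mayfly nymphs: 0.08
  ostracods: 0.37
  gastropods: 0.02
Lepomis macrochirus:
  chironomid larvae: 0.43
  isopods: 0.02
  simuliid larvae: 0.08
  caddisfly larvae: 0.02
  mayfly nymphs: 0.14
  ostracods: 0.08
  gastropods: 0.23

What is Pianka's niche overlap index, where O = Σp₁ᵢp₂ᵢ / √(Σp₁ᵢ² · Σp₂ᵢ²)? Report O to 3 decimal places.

Σ p₁ᵢp₂ᵢ = 0.1333 + 0.0032 + 0.0032 + 0.0004 + 0.0112 + 0.0296 + 0.0046 = 0.1855
Σp_1ᵢ² = 0.31² + 0.16² + 0.04² + 0.02² + 0.08² + 0.37² + 0.02² = 0.0961 + 0.0256 + 0.0016 + 0.0004 + 0.0064 + 0.1369 + 0.0004 = 0.2674
Σp_2ᵢ² = 0.43² + 0.02² + 0.08² + 0.02² + 0.14² + 0.08² + 0.23² = 0.1849 + 0.0004 + 0.0064 + 0.0004 + 0.0196 + 0.0064 + 0.0529 = 0.2710
O = 0.1855 / √(0.2674 × 0.2710) = 0.1855 / 0.269194 = 0.68909

0.689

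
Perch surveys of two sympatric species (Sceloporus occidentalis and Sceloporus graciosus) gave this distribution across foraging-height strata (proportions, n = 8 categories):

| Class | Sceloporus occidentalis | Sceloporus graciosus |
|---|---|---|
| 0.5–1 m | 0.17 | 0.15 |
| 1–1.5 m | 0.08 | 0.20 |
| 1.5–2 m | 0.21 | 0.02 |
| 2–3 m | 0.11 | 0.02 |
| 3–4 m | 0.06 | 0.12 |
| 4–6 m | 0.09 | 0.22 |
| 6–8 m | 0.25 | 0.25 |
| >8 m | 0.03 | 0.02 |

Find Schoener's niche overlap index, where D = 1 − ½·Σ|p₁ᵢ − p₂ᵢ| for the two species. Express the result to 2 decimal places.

0.69

Σ|p₁ᵢ − p₂ᵢ| = 0.02 + 0.12 + 0.19 + 0.09 + 0.06 + 0.13 + 0.00 + 0.01 = 0.62
D = 1 − ½ × 0.62 = 1 − 0.310 = 0.6900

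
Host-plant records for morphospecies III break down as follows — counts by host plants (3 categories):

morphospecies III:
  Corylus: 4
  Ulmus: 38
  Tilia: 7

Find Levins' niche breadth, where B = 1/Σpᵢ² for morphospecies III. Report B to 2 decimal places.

Proportions for morphospecies III (n=49): 4/49=0.0816, 38/49=0.7755, 7/49=0.1429
Σpᵢ² = 0.0816² + 0.7755² + 0.1429² = 0.006659 + 0.601400 + 0.020420 = 0.628479
B = 1 / 0.628479 = 1.5911

1.59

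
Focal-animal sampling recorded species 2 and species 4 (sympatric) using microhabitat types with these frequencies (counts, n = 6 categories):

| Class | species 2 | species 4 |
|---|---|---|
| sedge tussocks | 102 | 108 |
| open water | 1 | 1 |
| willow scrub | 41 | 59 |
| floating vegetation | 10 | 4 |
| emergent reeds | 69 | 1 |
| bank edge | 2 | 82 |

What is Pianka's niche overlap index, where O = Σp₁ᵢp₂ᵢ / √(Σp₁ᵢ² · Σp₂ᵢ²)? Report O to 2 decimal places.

0.71

Proportions for species 2 (n=225): 102/225=0.4533, 1/225=0.0044, 41/225=0.1822, 10/225=0.0444, 69/225=0.3067, 2/225=0.0089
Proportions for species 4 (n=255): 108/255=0.4235, 1/255=0.0039, 59/255=0.2314, 4/255=0.0157, 1/255=0.0039, 82/255=0.3216
Σ p₁ᵢp₂ᵢ = 0.191973 + 0.000017 + 0.042161 + 0.000697 + 0.001196 + 0.002862 = 0.238906
Σp_1ᵢ² = 0.4533² + 0.0044² + 0.1822² + 0.0444² + 0.3067² + 0.0089² = 0.205481 + 0.000019 + 0.033197 + 0.001971 + 0.094065 + 0.000079 = 0.334812
Σp_2ᵢ² = 0.4235² + 0.0039² + 0.2314² + 0.0157² + 0.0039² + 0.3216² = 0.179352 + 0.000015 + 0.053546 + 0.000246 + 0.000015 + 0.103427 = 0.336601
O = 0.238906 / √(0.334812 × 0.336601) = 0.238906 / 0.3357053 = 0.7117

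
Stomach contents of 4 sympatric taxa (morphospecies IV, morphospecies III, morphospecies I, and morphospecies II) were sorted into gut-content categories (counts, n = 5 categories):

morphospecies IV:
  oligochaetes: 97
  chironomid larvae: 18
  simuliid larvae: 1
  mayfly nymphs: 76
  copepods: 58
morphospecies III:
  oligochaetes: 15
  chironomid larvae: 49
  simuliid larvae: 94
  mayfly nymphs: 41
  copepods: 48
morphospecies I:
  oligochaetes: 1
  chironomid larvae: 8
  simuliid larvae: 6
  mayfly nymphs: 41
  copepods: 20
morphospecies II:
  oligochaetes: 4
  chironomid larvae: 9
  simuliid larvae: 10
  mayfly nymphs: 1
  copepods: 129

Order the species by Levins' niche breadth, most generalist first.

Proportions for morphospecies IV (n=250): 97/250=0.3880, 18/250=0.0720, 1/250=0.0040, 76/250=0.3040, 58/250=0.2320
Proportions for morphospecies III (n=247): 15/247=0.0607, 49/247=0.1984, 94/247=0.3806, 41/247=0.1660, 48/247=0.1943
Proportions for morphospecies I (n=76): 1/76=0.0132, 8/76=0.1053, 6/76=0.0789, 41/76=0.5395, 20/76=0.2632
Proportions for morphospecies II (n=153): 4/153=0.0261, 9/153=0.0588, 10/153=0.0654, 1/153=0.0065, 129/153=0.8431
Σp_IVᵢ² = 0.3880² + 0.0720² + 0.0040² + 0.3040² + 0.2320² = 0.150544 + 0.005184 + 0.000016 + 0.092416 + 0.053824 = 0.301984
B_IV = 1 / 0.301984 = 3.3114
Σp_IIIᵢ² = 0.0607² + 0.1984² + 0.3806² + 0.1660² + 0.1943² = 0.003684 + 0.039363 + 0.144856 + 0.027556 + 0.037752 = 0.253211
B_III = 1 / 0.253211 = 3.9493
Σp_Iᵢ² = 0.0132² + 0.1053² + 0.0789² + 0.5395² + 0.2632² = 0.000174 + 0.011088 + 0.006225 + 0.291060 + 0.069274 = 0.377821
B_I = 1 / 0.377821 = 2.6468
Σp_IIᵢ² = 0.0261² + 0.0588² + 0.0654² + 0.0065² + 0.8431² = 0.000681 + 0.003457 + 0.004277 + 0.000042 + 0.710818 = 0.719275
B_II = 1 / 0.719275 = 1.3903
Ranking by B (broadest → narrowest): morphospecies III (3.95) > morphospecies IV (3.31) > morphospecies I (2.65) > morphospecies II (1.39)

morphospecies III > morphospecies IV > morphospecies I > morphospecies II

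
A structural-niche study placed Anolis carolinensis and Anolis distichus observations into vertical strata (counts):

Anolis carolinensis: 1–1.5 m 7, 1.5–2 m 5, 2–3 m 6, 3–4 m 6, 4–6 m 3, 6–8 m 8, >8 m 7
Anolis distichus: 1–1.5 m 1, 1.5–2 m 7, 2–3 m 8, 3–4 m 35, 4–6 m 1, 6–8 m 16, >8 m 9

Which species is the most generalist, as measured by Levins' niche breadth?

Anolis carolinensis

Proportions for Anolis carolinensis (n=42): 7/42=0.1667, 5/42=0.1190, 6/42=0.1429, 6/42=0.1429, 3/42=0.0714, 8/42=0.1905, 7/42=0.1667
Proportions for Anolis distichus (n=77): 1/77=0.0130, 7/77=0.0909, 8/77=0.1039, 35/77=0.4545, 1/77=0.0130, 16/77=0.2078, 9/77=0.1169
Σp_caroᵢ² = 0.1667² + 0.1190² + 0.1429² + 0.1429² + 0.0714² + 0.1905² + 0.1667² = 0.027789 + 0.014161 + 0.020420 + 0.020420 + 0.005098 + 0.036290 + 0.027789 = 0.151967
B_caro = 1 / 0.151967 = 6.5804
Σp_distᵢ² = 0.0130² + 0.0909² + 0.1039² + 0.4545² + 0.0130² + 0.2078² + 0.1169² = 0.000169 + 0.008263 + 0.010795 + 0.206570 + 0.000169 + 0.043181 + 0.013666 = 0.282813
B_dist = 1 / 0.282813 = 3.5359
Highest B → broadest niche (most generalist): Anolis carolinensis (B = 6.58).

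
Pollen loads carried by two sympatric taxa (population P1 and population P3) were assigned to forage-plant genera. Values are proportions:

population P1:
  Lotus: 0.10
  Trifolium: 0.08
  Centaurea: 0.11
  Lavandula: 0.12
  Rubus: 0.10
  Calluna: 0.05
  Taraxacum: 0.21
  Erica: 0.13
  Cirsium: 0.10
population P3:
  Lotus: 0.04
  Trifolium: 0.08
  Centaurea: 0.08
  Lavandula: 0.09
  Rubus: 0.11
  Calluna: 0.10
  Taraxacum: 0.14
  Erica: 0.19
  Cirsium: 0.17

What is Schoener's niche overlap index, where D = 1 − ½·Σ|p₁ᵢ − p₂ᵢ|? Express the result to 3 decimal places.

Σ|p₁ᵢ − p₂ᵢ| = 0.06 + 0.00 + 0.03 + 0.03 + 0.01 + 0.05 + 0.07 + 0.06 + 0.07 = 0.38
D = 1 − ½ × 0.38 = 1 − 0.190 = 0.81000

0.810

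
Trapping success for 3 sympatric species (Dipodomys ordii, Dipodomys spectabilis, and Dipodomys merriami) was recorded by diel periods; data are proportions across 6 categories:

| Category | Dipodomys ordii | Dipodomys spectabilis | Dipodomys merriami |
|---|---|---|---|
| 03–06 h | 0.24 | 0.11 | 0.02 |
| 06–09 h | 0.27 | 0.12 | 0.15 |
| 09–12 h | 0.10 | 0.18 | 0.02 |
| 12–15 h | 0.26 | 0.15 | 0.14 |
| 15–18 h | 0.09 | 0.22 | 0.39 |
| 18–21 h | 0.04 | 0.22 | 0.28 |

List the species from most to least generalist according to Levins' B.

Dipodomys spectabilis > Dipodomys ordii > Dipodomys merriami

Σp_ordiᵢ² = 0.24² + 0.27² + 0.10² + 0.26² + 0.09² + 0.04² = 0.0576 + 0.0729 + 0.0100 + 0.0676 + 0.0081 + 0.0016 = 0.2178
B_ordi = 1 / 0.2178 = 4.5914
Σp_specᵢ² = 0.11² + 0.12² + 0.18² + 0.15² + 0.22² + 0.22² = 0.0121 + 0.0144 + 0.0324 + 0.0225 + 0.0484 + 0.0484 = 0.1782
B_spec = 1 / 0.1782 = 5.6117
Σp_merrᵢ² = 0.02² + 0.15² + 0.02² + 0.14² + 0.39² + 0.28² = 0.0004 + 0.0225 + 0.0004 + 0.0196 + 0.1521 + 0.0784 = 0.2734
B_merr = 1 / 0.2734 = 3.6576
Ranking by B (broadest → narrowest): Dipodomys spectabilis (5.61) > Dipodomys ordii (4.59) > Dipodomys merriami (3.66)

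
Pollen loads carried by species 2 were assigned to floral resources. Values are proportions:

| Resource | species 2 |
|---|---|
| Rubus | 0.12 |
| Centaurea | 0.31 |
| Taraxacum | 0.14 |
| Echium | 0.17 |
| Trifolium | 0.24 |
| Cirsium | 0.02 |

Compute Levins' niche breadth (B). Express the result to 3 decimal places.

Σpᵢ² = 0.12² + 0.31² + 0.14² + 0.17² + 0.24² + 0.02² = 0.0144 + 0.0961 + 0.0196 + 0.0289 + 0.0576 + 0.0004 = 0.2170
B = 1 / 0.2170 = 4.60829

4.608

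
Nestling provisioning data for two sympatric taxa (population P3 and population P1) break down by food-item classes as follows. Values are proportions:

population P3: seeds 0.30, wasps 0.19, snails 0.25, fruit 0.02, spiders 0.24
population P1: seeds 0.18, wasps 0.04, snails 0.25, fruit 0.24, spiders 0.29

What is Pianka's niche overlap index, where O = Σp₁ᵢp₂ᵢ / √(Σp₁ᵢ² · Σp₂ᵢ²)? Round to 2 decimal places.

Σ p₁ᵢp₂ᵢ = 0.0540 + 0.0076 + 0.0625 + 0.0048 + 0.0696 = 0.1985
Σp_1ᵢ² = 0.30² + 0.19² + 0.25² + 0.02² + 0.24² = 0.0900 + 0.0361 + 0.0625 + 0.0004 + 0.0576 = 0.2466
Σp_2ᵢ² = 0.18² + 0.04² + 0.25² + 0.24² + 0.29² = 0.0324 + 0.0016 + 0.0625 + 0.0576 + 0.0841 = 0.2382
O = 0.1985 / √(0.2466 × 0.2382) = 0.1985 / 0.24236 = 0.8190

0.82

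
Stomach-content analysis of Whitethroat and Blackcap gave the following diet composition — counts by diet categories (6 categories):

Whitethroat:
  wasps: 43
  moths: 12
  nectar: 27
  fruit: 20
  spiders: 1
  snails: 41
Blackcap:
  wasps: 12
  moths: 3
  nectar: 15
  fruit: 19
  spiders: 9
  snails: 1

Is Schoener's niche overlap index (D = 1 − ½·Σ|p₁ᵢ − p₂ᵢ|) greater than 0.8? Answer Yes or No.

No

Proportions for Whitethroat (n=144): 43/144=0.2986, 12/144=0.0833, 27/144=0.1875, 20/144=0.1389, 1/144=0.0069, 41/144=0.2847
Proportions for Blackcap (n=59): 12/59=0.2034, 3/59=0.0508, 15/59=0.2542, 19/59=0.3220, 9/59=0.1525, 1/59=0.0169
Σ|p₁ᵢ − p₂ᵢ| = 0.0952 + 0.0325 + 0.0667 + 0.1831 + 0.1456 + 0.2678 = 0.7909
D = 1 − ½ × 0.7909 = 1 − 0.39545 = 0.60455
D = 0.60455 < 0.8 → No.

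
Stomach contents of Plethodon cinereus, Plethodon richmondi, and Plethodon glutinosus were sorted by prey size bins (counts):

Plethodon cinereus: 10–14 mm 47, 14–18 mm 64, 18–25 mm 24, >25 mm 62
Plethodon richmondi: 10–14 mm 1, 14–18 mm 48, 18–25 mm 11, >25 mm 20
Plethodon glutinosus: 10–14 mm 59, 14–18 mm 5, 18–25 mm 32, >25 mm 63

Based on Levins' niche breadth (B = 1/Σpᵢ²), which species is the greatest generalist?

Proportions for Plethodon cinereus (n=197): 47/197=0.2386, 64/197=0.3249, 24/197=0.1218, 62/197=0.3147
Proportions for Plethodon richmondi (n=80): 1/80=0.0125, 48/80=0.6000, 11/80=0.1375, 20/80=0.2500
Proportions for Plethodon glutinosus (n=159): 59/159=0.3711, 5/159=0.0314, 32/159=0.2013, 63/159=0.3962
Σp_cineᵢ² = 0.2386² + 0.3249² + 0.1218² + 0.3147² = 0.056930 + 0.105560 + 0.014835 + 0.099036 = 0.276361
B_cine = 1 / 0.276361 = 3.6185
Σp_richᵢ² = 0.0125² + 0.6000² + 0.1375² + 0.2500² = 0.000156 + 0.360000 + 0.018906 + 0.062500 = 0.441562
B_rich = 1 / 0.441562 = 2.2647
Σp_glutᵢ² = 0.3711² + 0.0314² + 0.2013² + 0.3962² = 0.137715 + 0.000986 + 0.040522 + 0.156974 = 0.336197
B_glut = 1 / 0.336197 = 2.9744
Highest B → broadest niche (most generalist): Plethodon cinereus (B = 3.62).

Plethodon cinereus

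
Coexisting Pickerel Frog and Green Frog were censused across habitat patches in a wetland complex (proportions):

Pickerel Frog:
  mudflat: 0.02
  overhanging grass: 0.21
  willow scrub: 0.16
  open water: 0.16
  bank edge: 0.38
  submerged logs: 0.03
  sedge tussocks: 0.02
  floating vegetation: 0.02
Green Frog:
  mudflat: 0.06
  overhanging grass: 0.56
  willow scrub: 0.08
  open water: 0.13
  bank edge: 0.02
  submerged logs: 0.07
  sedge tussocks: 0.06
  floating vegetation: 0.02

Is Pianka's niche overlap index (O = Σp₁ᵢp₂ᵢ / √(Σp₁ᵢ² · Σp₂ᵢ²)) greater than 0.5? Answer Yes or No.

Yes

Σ p₁ᵢp₂ᵢ = 0.0012 + 0.1176 + 0.0128 + 0.0208 + 0.0076 + 0.0021 + 0.0012 + 0.0004 = 0.1637
Σp_1ᵢ² = 0.02² + 0.21² + 0.16² + 0.16² + 0.38² + 0.03² + 0.02² + 0.02² = 0.0004 + 0.0441 + 0.0256 + 0.0256 + 0.1444 + 0.0009 + 0.0004 + 0.0004 = 0.2418
Σp_2ᵢ² = 0.06² + 0.56² + 0.08² + 0.13² + 0.02² + 0.07² + 0.06² + 0.02² = 0.0036 + 0.3136 + 0.0064 + 0.0169 + 0.0004 + 0.0049 + 0.0036 + 0.0004 = 0.3498
O = 0.1637 / √(0.2418 × 0.3498) = 0.1637 / 0.29083 = 0.5629
O = 0.5629 > 0.5 → Yes.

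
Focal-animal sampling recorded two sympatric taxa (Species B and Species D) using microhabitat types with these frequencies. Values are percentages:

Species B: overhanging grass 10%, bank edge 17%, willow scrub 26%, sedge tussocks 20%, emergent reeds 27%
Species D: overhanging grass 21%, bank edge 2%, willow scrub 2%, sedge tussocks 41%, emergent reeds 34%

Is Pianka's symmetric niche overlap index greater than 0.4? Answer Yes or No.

Yes

Convert percentages to proportions (divide by 100).
Σ p₁ᵢp₂ᵢ = 0.0210 + 0.0034 + 0.0052 + 0.0820 + 0.0918 = 0.2034
Σp_1ᵢ² = 0.10² + 0.17² + 0.26² + 0.20² + 0.27² = 0.0100 + 0.0289 + 0.0676 + 0.0400 + 0.0729 = 0.2194
Σp_2ᵢ² = 0.21² + 0.02² + 0.02² + 0.41² + 0.34² = 0.0441 + 0.0004 + 0.0004 + 0.1681 + 0.1156 = 0.3286
O = 0.2034 / √(0.2194 × 0.3286) = 0.2034 / 0.26850 = 0.7575
O = 0.7575 > 0.4 → Yes.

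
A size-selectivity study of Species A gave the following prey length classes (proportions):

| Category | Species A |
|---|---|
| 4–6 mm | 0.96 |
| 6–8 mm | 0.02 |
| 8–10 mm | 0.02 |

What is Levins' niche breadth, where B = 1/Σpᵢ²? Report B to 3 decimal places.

1.084

Σpᵢ² = 0.96² + 0.02² + 0.02² = 0.9216 + 0.0004 + 0.0004 = 0.9224
B = 1 / 0.9224 = 1.08413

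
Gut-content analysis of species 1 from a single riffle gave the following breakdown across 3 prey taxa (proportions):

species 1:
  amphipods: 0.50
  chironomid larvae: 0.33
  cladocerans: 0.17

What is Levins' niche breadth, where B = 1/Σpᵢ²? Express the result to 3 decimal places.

Σpᵢ² = 0.50² + 0.33² + 0.17² = 0.2500 + 0.1089 + 0.0289 = 0.3878
B = 1 / 0.3878 = 2.57865

2.579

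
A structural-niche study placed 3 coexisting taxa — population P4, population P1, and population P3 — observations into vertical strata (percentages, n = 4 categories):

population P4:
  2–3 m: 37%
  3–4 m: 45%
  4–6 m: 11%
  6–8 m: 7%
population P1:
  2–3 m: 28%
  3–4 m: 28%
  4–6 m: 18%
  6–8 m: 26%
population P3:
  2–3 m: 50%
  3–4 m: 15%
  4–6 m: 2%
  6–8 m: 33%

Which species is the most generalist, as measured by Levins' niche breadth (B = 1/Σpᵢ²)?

Convert percentages to proportions (divide by 100).
Σp_P4ᵢ² = 0.37² + 0.45² + 0.11² + 0.07² = 0.1369 + 0.2025 + 0.0121 + 0.0049 = 0.3564
B_P4 = 1 / 0.3564 = 2.8058
Σp_P1ᵢ² = 0.28² + 0.28² + 0.18² + 0.26² = 0.0784 + 0.0784 + 0.0324 + 0.0676 = 0.2568
B_P1 = 1 / 0.2568 = 3.8941
Σp_P3ᵢ² = 0.50² + 0.15² + 0.02² + 0.33² = 0.2500 + 0.0225 + 0.0004 + 0.1089 = 0.3818
B_P3 = 1 / 0.3818 = 2.6192
Highest B → broadest niche (most generalist): population P1 (B = 3.89).

population P1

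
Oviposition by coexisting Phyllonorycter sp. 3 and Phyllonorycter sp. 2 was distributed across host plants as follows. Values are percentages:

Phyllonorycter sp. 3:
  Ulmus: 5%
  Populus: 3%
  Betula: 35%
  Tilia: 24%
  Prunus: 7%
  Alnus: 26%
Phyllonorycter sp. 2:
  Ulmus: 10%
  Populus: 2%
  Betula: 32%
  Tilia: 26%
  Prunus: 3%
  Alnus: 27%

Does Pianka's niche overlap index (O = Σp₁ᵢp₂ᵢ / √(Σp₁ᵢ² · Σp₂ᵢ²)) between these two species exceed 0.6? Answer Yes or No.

Convert percentages to proportions (divide by 100).
Σ p₁ᵢp₂ᵢ = 0.0050 + 0.0006 + 0.1120 + 0.0624 + 0.0021 + 0.0702 = 0.2523
Σp_1ᵢ² = 0.05² + 0.03² + 0.35² + 0.24² + 0.07² + 0.26² = 0.0025 + 0.0009 + 0.1225 + 0.0576 + 0.0049 + 0.0676 = 0.2560
Σp_2ᵢ² = 0.10² + 0.02² + 0.32² + 0.26² + 0.03² + 0.27² = 0.0100 + 0.0004 + 0.1024 + 0.0676 + 0.0009 + 0.0729 = 0.2542
O = 0.2523 / √(0.2560 × 0.2542) = 0.2523 / 0.25510 = 0.9890
O = 0.9890 > 0.6 → Yes.

Yes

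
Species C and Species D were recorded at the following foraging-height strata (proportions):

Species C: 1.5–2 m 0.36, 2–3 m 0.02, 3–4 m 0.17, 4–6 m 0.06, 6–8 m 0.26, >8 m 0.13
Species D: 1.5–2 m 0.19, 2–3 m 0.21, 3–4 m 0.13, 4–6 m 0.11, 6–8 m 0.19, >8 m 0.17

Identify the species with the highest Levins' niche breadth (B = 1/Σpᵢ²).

Species D

Σp_Cᵢ² = 0.36² + 0.02² + 0.17² + 0.06² + 0.26² + 0.13² = 0.1296 + 0.0004 + 0.0289 + 0.0036 + 0.0676 + 0.0169 = 0.2470
B_C = 1 / 0.2470 = 4.0486
Σp_Dᵢ² = 0.19² + 0.21² + 0.13² + 0.11² + 0.19² + 0.17² = 0.0361 + 0.0441 + 0.0169 + 0.0121 + 0.0361 + 0.0289 = 0.1742
B_D = 1 / 0.1742 = 5.7405
Highest B → broadest niche (most generalist): Species D (B = 5.74).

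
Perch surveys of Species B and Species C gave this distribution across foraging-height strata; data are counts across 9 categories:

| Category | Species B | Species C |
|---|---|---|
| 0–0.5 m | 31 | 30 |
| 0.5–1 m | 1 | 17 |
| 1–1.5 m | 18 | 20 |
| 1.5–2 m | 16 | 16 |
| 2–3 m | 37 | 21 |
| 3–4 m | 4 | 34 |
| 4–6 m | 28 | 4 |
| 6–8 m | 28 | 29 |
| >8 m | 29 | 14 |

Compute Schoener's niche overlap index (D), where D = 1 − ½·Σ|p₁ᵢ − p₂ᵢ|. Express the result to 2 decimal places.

0.72

Proportions for Species B (n=192): 31/192=0.1615, 1/192=0.0052, 18/192=0.0938, 16/192=0.0833, 37/192=0.1927, 4/192=0.0208, 28/192=0.1458, 28/192=0.1458, 29/192=0.1510
Proportions for Species C (n=185): 30/185=0.1622, 17/185=0.0919, 20/185=0.1081, 16/185=0.0865, 21/185=0.1135, 34/185=0.1838, 4/185=0.0216, 29/185=0.1568, 14/185=0.0757
Σ|p₁ᵢ − p₂ᵢ| = 0.0007 + 0.0867 + 0.0143 + 0.0032 + 0.0792 + 0.1630 + 0.1242 + 0.0110 + 0.0753 = 0.5576
D = 1 − ½ × 0.5576 = 1 − 0.27880 = 0.72120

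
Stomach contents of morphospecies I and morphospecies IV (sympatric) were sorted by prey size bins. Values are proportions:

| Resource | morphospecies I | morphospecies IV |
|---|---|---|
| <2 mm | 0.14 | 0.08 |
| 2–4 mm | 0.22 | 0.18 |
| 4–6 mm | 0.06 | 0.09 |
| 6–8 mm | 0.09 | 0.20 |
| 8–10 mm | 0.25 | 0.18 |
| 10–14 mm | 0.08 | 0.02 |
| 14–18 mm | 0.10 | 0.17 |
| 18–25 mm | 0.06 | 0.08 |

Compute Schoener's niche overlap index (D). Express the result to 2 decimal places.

0.77

Σ|p₁ᵢ − p₂ᵢ| = 0.06 + 0.04 + 0.03 + 0.11 + 0.07 + 0.06 + 0.07 + 0.02 = 0.46
D = 1 − ½ × 0.46 = 1 − 0.230 = 0.7700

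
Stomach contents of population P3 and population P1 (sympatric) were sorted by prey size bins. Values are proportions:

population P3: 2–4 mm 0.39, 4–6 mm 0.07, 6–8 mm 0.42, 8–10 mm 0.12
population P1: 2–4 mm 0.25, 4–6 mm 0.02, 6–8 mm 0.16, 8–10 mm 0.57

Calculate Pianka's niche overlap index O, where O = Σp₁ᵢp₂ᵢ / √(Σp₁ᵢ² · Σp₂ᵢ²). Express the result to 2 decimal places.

Σ p₁ᵢp₂ᵢ = 0.0975 + 0.0014 + 0.0672 + 0.0684 = 0.2345
Σp_1ᵢ² = 0.39² + 0.07² + 0.42² + 0.12² = 0.1521 + 0.0049 + 0.1764 + 0.0144 = 0.3478
Σp_2ᵢ² = 0.25² + 0.02² + 0.16² + 0.57² = 0.0625 + 0.0004 + 0.0256 + 0.3249 = 0.4134
O = 0.2345 / √(0.3478 × 0.4134) = 0.2345 / 0.37918 = 0.6184

0.62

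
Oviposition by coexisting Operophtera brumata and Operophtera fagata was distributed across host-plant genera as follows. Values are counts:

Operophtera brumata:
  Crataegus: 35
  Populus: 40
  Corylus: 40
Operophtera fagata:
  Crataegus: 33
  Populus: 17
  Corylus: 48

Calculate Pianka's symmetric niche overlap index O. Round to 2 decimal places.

Proportions for Operophtera brumata (n=115): 35/115=0.3043, 40/115=0.3478, 40/115=0.3478
Proportions for Operophtera fagata (n=98): 33/98=0.3367, 17/98=0.1735, 48/98=0.4898
Σ p₁ᵢp₂ᵢ = 0.102458 + 0.060343 + 0.170352 = 0.333153
Σp_1ᵢ² = 0.3043² + 0.3478² + 0.3478² = 0.092598 + 0.120965 + 0.120965 = 0.334528
Σp_2ᵢ² = 0.3367² + 0.1735² + 0.4898² = 0.113367 + 0.030102 + 0.239904 = 0.383373
O = 0.333153 / √(0.334528 × 0.383373) = 0.333153 / 0.3581187 = 0.9303

0.93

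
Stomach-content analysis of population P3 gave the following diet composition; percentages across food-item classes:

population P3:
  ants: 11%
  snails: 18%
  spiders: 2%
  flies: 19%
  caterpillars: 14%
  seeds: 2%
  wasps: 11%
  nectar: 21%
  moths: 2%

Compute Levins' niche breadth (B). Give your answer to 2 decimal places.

Convert percentages to proportions (divide by 100).
Σpᵢ² = 0.11² + 0.18² + 0.02² + 0.19² + 0.14² + 0.02² + 0.11² + 0.21² + 0.02² = 0.0121 + 0.0324 + 0.0004 + 0.0361 + 0.0196 + 0.0004 + 0.0121 + 0.0441 + 0.0004 = 0.1576
B = 1 / 0.1576 = 6.3452

6.35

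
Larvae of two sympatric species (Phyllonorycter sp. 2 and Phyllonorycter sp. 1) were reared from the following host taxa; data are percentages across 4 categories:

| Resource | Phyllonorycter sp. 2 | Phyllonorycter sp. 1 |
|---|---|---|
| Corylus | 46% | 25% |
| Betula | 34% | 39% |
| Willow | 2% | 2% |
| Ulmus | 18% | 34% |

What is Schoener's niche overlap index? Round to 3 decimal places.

0.790

Convert percentages to proportions (divide by 100).
Σ|p₁ᵢ − p₂ᵢ| = 0.21 + 0.05 + 0.00 + 0.16 = 0.42
D = 1 − ½ × 0.42 = 1 − 0.210 = 0.79000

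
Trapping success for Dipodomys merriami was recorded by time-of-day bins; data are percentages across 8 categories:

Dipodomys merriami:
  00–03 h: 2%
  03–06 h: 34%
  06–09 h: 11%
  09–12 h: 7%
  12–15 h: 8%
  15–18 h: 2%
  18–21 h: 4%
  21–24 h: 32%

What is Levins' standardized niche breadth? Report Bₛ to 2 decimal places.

0.44

Convert percentages to proportions (divide by 100).
Σpᵢ² = 0.02² + 0.34² + 0.11² + 0.07² + 0.08² + 0.02² + 0.04² + 0.32² = 0.0004 + 0.1156 + 0.0121 + 0.0049 + 0.0064 + 0.0004 + 0.0016 + 0.1024 = 0.2438
B = 1 / 0.2438 = 4.1017
Bₛ = (B − 1)/(n − 1) = (4.1017 − 1)/(8 − 1) = 3.1017/7 = 0.4431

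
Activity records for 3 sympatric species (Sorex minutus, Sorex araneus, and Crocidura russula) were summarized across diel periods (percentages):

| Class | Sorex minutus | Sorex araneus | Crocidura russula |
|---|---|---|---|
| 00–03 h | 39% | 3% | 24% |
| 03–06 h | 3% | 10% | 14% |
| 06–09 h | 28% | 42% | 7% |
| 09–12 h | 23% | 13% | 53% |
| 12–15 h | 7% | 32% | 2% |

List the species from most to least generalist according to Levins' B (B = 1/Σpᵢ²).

Convert percentages to proportions (divide by 100).
Σp_minuᵢ² = 0.39² + 0.03² + 0.28² + 0.23² + 0.07² = 0.1521 + 0.0009 + 0.0784 + 0.0529 + 0.0049 = 0.2892
B_minu = 1 / 0.2892 = 3.4578
Σp_aranᵢ² = 0.03² + 0.10² + 0.42² + 0.13² + 0.32² = 0.0009 + 0.0100 + 0.1764 + 0.0169 + 0.1024 = 0.3066
B_aran = 1 / 0.3066 = 3.2616
Σp_russᵢ² = 0.24² + 0.14² + 0.07² + 0.53² + 0.02² = 0.0576 + 0.0196 + 0.0049 + 0.2809 + 0.0004 = 0.3634
B_russ = 1 / 0.3634 = 2.7518
Ranking by B (broadest → narrowest): Sorex minutus (3.46) > Sorex araneus (3.26) > Crocidura russula (2.75)

Sorex minutus > Sorex araneus > Crocidura russula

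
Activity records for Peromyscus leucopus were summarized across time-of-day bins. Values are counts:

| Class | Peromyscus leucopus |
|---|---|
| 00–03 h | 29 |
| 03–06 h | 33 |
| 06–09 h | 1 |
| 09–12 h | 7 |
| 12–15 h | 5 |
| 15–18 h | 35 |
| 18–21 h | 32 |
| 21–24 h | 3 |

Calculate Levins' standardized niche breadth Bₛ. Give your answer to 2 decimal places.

0.56

Proportions for Peromyscus leucopus (n=145): 29/145=0.2000, 33/145=0.2276, 1/145=0.0069, 7/145=0.0483, 5/145=0.0345, 35/145=0.2414, 32/145=0.2207, 3/145=0.0207
Σpᵢ² = 0.2000² + 0.2276² + 0.0069² + 0.0483² + 0.0345² + 0.2414² + 0.2207² + 0.0207² = 0.040000 + 0.051802 + 0.000048 + 0.002333 + 0.001190 + 0.058274 + 0.048708 + 0.000428 = 0.202783
B = 1 / 0.202783 = 4.9314
Bₛ = (B − 1)/(n − 1) = (4.9314 − 1)/(8 − 1) = 3.9314/7 = 0.5616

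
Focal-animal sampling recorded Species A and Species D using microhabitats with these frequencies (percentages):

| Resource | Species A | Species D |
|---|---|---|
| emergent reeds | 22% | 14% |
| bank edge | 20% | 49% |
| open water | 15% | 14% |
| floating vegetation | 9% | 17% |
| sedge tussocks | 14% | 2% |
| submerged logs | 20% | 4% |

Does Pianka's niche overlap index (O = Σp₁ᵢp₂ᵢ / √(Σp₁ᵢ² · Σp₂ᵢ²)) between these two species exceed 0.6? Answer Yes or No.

Yes

Convert percentages to proportions (divide by 100).
Σ p₁ᵢp₂ᵢ = 0.0308 + 0.0980 + 0.0210 + 0.0153 + 0.0028 + 0.0080 = 0.1759
Σp_1ᵢ² = 0.22² + 0.20² + 0.15² + 0.09² + 0.14² + 0.20² = 0.0484 + 0.0400 + 0.0225 + 0.0081 + 0.0196 + 0.0400 = 0.1786
Σp_2ᵢ² = 0.14² + 0.49² + 0.14² + 0.17² + 0.02² + 0.04² = 0.0196 + 0.2401 + 0.0196 + 0.0289 + 0.0004 + 0.0016 = 0.3102
O = 0.1759 / √(0.1786 × 0.3102) = 0.1759 / 0.23538 = 0.7473
O = 0.7473 > 0.6 → Yes.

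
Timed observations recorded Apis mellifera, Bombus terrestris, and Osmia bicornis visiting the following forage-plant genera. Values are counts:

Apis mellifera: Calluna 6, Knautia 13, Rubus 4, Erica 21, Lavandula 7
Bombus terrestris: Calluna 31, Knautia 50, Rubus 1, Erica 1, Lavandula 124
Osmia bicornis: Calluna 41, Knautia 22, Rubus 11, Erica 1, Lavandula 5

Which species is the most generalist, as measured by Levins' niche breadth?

Apis mellifera

Proportions for Apis mellifera (n=51): 6/51=0.1176, 13/51=0.2549, 4/51=0.0784, 21/51=0.4118, 7/51=0.1373
Proportions for Bombus terrestris (n=207): 31/207=0.1498, 50/207=0.2415, 1/207=0.0048, 1/207=0.0048, 124/207=0.5990
Proportions for Osmia bicornis (n=80): 41/80=0.5125, 22/80=0.2750, 11/80=0.1375, 1/80=0.0125, 5/80=0.0625
Σp_mellᵢ² = 0.1176² + 0.2549² + 0.0784² + 0.4118² + 0.1373² = 0.013830 + 0.064974 + 0.006147 + 0.169579 + 0.018851 = 0.273381
B_mell = 1 / 0.273381 = 3.6579
Σp_terrᵢ² = 0.1498² + 0.2415² + 0.0048² + 0.0048² + 0.5990² = 0.022440 + 0.058322 + 0.000023 + 0.000023 + 0.358801 = 0.439609
B_terr = 1 / 0.439609 = 2.2747
Σp_bicoᵢ² = 0.5125² + 0.2750² + 0.1375² + 0.0125² + 0.0625² = 0.262656 + 0.075625 + 0.018906 + 0.000156 + 0.003906 = 0.361249
B_bico = 1 / 0.361249 = 2.7682
Highest B → broadest niche (most generalist): Apis mellifera (B = 3.66).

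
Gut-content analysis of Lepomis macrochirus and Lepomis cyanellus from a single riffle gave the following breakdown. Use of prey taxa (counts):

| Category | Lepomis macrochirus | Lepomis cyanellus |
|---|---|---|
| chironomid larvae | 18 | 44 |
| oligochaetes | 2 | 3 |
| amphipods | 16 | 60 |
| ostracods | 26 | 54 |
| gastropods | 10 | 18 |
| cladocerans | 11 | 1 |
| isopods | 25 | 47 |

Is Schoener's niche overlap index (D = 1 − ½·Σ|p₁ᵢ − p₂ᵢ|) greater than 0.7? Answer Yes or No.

Proportions for Lepomis macrochirus (n=108): 18/108=0.1667, 2/108=0.0185, 16/108=0.1481, 26/108=0.2407, 10/108=0.0926, 11/108=0.1019, 25/108=0.2315
Proportions for Lepomis cyanellus (n=227): 44/227=0.1938, 3/227=0.0132, 60/227=0.2643, 54/227=0.2379, 18/227=0.0793, 1/227=0.0044, 47/227=0.2070
Σ|p₁ᵢ − p₂ᵢ| = 0.0271 + 0.0053 + 0.1162 + 0.0028 + 0.0133 + 0.0975 + 0.0245 = 0.2867
D = 1 − ½ × 0.2867 = 1 − 0.14335 = 0.85665
D = 0.85665 > 0.7 → Yes.

Yes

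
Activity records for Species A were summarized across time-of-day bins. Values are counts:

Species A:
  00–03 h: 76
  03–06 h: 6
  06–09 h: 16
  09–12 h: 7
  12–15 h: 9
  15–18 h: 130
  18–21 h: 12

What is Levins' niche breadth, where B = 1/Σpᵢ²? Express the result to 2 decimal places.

Proportions for Species A (n=256): 76/256=0.2969, 6/256=0.0234, 16/256=0.0625, 7/256=0.0273, 9/256=0.0352, 130/256=0.5078, 12/256=0.0469
Σpᵢ² = 0.2969² + 0.0234² + 0.0625² + 0.0273² + 0.0352² + 0.5078² + 0.0469² = 0.088150 + 0.000548 + 0.003906 + 0.000745 + 0.001239 + 0.257861 + 0.002200 = 0.354649
B = 1 / 0.354649 = 2.8197

2.82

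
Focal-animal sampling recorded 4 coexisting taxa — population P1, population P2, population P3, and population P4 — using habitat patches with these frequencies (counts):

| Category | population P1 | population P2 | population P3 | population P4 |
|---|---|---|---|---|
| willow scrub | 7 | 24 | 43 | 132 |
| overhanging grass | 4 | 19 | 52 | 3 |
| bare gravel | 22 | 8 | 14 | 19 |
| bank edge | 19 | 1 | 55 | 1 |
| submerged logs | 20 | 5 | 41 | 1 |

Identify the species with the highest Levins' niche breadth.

population P3

Proportions for population P1 (n=72): 7/72=0.0972, 4/72=0.0556, 22/72=0.3056, 19/72=0.2639, 20/72=0.2778
Proportions for population P2 (n=57): 24/57=0.4211, 19/57=0.3333, 8/57=0.1404, 1/57=0.0175, 5/57=0.0877
Proportions for population P3 (n=205): 43/205=0.2098, 52/205=0.2537, 14/205=0.0683, 55/205=0.2683, 41/205=0.2000
Proportions for population P4 (n=156): 132/156=0.8462, 3/156=0.0192, 19/156=0.1218, 1/156=0.0064, 1/156=0.0064
Σp_P1ᵢ² = 0.0972² + 0.0556² + 0.3056² + 0.2639² + 0.2778² = 0.009448 + 0.003091 + 0.093391 + 0.069643 + 0.077173 = 0.252746
B_P1 = 1 / 0.252746 = 3.9565
Σp_P2ᵢ² = 0.4211² + 0.3333² + 0.1404² + 0.0175² + 0.0877² = 0.177325 + 0.111089 + 0.019712 + 0.000306 + 0.007691 = 0.316123
B_P2 = 1 / 0.316123 = 3.1633
Σp_P3ᵢ² = 0.2098² + 0.2537² + 0.0683² + 0.2683² + 0.2000² = 0.044016 + 0.064364 + 0.004665 + 0.071985 + 0.040000 = 0.225030
B_P3 = 1 / 0.225030 = 4.4439
Σp_P4ᵢ² = 0.8462² + 0.0192² + 0.1218² + 0.0064² + 0.0064² = 0.716054 + 0.000369 + 0.014835 + 0.000041 + 0.000041 = 0.731340
B_P4 = 1 / 0.731340 = 1.3674
Highest B → broadest niche (most generalist): population P3 (B = 4.44).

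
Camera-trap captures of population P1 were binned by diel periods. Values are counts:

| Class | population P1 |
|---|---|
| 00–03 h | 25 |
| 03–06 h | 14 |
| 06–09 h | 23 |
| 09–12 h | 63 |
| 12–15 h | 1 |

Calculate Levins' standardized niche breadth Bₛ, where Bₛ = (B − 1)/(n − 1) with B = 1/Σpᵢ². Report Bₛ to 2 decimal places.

0.50

Proportions for population P1 (n=126): 25/126=0.1984, 14/126=0.1111, 23/126=0.1825, 63/126=0.5000, 1/126=0.0079
Σpᵢ² = 0.1984² + 0.1111² + 0.1825² + 0.5000² + 0.0079² = 0.039363 + 0.012343 + 0.033306 + 0.250000 + 0.000062 = 0.335074
B = 1 / 0.335074 = 2.9844
Bₛ = (B − 1)/(n − 1) = (2.9844 − 1)/(5 − 1) = 1.9844/4 = 0.4961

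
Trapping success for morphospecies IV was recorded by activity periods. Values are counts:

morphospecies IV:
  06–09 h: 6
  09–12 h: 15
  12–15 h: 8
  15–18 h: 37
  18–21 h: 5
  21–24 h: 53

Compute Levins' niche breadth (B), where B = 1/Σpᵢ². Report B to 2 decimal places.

3.40

Proportions for morphospecies IV (n=124): 6/124=0.0484, 15/124=0.1210, 8/124=0.0645, 37/124=0.2984, 5/124=0.0403, 53/124=0.4274
Σpᵢ² = 0.0484² + 0.1210² + 0.0645² + 0.2984² + 0.0403² + 0.4274² = 0.002343 + 0.014641 + 0.004160 + 0.089043 + 0.001624 + 0.182671 = 0.294482
B = 1 / 0.294482 = 3.3958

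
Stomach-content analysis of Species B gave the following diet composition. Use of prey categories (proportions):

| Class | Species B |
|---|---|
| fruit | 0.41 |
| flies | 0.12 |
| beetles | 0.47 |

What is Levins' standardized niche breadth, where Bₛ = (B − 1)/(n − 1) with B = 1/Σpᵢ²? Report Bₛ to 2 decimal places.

Σpᵢ² = 0.41² + 0.12² + 0.47² = 0.1681 + 0.0144 + 0.2209 = 0.4034
B = 1 / 0.4034 = 2.4789
Bₛ = (B − 1)/(n − 1) = (2.4789 − 1)/(3 − 1) = 1.4789/2 = 0.7395

0.74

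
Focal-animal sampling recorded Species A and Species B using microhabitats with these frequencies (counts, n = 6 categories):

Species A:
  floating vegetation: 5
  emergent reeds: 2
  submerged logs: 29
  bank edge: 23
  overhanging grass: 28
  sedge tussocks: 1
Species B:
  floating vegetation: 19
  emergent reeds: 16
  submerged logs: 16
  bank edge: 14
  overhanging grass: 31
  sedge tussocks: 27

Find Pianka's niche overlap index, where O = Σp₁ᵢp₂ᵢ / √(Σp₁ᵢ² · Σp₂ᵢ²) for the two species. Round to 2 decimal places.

0.74

Proportions for Species A (n=88): 5/88=0.0568, 2/88=0.0227, 29/88=0.3295, 23/88=0.2614, 28/88=0.3182, 1/88=0.0114
Proportions for Species B (n=123): 19/123=0.1545, 16/123=0.1301, 16/123=0.1301, 14/123=0.1138, 31/123=0.2520, 27/123=0.2195
Σ p₁ᵢp₂ᵢ = 0.008776 + 0.002953 + 0.042868 + 0.029747 + 0.080186 + 0.002502 = 0.167032
Σp_1ᵢ² = 0.0568² + 0.0227² + 0.3295² + 0.2614² + 0.3182² + 0.0114² = 0.003226 + 0.000515 + 0.108570 + 0.068330 + 0.101251 + 0.000130 = 0.282022
Σp_2ᵢ² = 0.1545² + 0.1301² + 0.1301² + 0.1138² + 0.2520² + 0.2195² = 0.023870 + 0.016926 + 0.016926 + 0.012950 + 0.063504 + 0.048180 = 0.182356
O = 0.167032 / √(0.282022 × 0.182356) = 0.167032 / 0.2267783 = 0.7365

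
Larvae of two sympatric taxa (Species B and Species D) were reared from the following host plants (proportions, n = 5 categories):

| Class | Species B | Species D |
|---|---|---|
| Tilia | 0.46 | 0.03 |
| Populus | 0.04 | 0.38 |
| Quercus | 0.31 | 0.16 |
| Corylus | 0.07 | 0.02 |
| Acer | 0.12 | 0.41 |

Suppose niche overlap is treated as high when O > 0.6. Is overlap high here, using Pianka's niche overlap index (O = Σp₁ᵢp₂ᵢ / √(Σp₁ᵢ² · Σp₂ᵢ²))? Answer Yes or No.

Σ p₁ᵢp₂ᵢ = 0.0138 + 0.0152 + 0.0496 + 0.0014 + 0.0492 = 0.1292
Σp_1ᵢ² = 0.46² + 0.04² + 0.31² + 0.07² + 0.12² = 0.2116 + 0.0016 + 0.0961 + 0.0049 + 0.0144 = 0.3286
Σp_2ᵢ² = 0.03² + 0.38² + 0.16² + 0.02² + 0.41² = 0.0009 + 0.1444 + 0.0256 + 0.0004 + 0.1681 = 0.3394
O = 0.1292 / √(0.3286 × 0.3394) = 0.1292 / 0.33396 = 0.3869
O = 0.3869 < 0.6 → No.

No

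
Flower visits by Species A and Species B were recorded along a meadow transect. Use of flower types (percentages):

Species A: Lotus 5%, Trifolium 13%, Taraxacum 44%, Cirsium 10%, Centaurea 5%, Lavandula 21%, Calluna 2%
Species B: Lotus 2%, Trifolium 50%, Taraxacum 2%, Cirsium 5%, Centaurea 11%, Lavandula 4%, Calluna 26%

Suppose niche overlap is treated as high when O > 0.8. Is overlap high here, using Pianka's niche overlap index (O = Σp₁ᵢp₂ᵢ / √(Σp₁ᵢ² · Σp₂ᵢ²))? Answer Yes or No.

Convert percentages to proportions (divide by 100).
Σ p₁ᵢp₂ᵢ = 0.0010 + 0.0650 + 0.0088 + 0.0050 + 0.0055 + 0.0084 + 0.0052 = 0.0989
Σp_1ᵢ² = 0.05² + 0.13² + 0.44² + 0.10² + 0.05² + 0.21² + 0.02² = 0.0025 + 0.0169 + 0.1936 + 0.0100 + 0.0025 + 0.0441 + 0.0004 = 0.2700
Σp_2ᵢ² = 0.02² + 0.50² + 0.02² + 0.05² + 0.11² + 0.04² + 0.26² = 0.0004 + 0.2500 + 0.0004 + 0.0025 + 0.0121 + 0.0016 + 0.0676 = 0.3346
O = 0.0989 / √(0.2700 × 0.3346) = 0.0989 / 0.30057 = 0.3290
O = 0.3290 < 0.8 → No.

No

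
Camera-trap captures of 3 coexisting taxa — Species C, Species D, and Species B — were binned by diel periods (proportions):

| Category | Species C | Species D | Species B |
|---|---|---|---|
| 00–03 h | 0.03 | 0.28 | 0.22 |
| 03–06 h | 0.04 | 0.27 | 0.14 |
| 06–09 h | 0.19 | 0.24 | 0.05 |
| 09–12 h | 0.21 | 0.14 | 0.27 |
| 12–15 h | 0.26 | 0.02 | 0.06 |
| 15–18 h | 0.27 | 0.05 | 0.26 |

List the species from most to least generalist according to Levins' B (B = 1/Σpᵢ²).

Σp_Cᵢ² = 0.03² + 0.04² + 0.19² + 0.21² + 0.26² + 0.27² = 0.0009 + 0.0016 + 0.0361 + 0.0441 + 0.0676 + 0.0729 = 0.2232
B_C = 1 / 0.2232 = 4.4803
Σp_Dᵢ² = 0.28² + 0.27² + 0.24² + 0.14² + 0.02² + 0.05² = 0.0784 + 0.0729 + 0.0576 + 0.0196 + 0.0004 + 0.0025 = 0.2314
B_D = 1 / 0.2314 = 4.3215
Σp_Bᵢ² = 0.22² + 0.14² + 0.05² + 0.27² + 0.06² + 0.26² = 0.0484 + 0.0196 + 0.0025 + 0.0729 + 0.0036 + 0.0676 = 0.2146
B_B = 1 / 0.2146 = 4.6598
Ranking by B (broadest → narrowest): Species B (4.66) > Species C (4.48) > Species D (4.32)

Species B > Species C > Species D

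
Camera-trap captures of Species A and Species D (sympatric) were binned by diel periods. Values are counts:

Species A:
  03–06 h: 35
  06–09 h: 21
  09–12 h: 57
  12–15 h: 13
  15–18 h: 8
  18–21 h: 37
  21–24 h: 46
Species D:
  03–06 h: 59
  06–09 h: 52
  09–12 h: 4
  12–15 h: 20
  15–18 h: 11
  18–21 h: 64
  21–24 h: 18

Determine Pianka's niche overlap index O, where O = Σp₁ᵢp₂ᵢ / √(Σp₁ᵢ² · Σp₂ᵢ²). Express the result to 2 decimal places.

Proportions for Species A (n=217): 35/217=0.1613, 21/217=0.0968, 57/217=0.2627, 13/217=0.0599, 8/217=0.0369, 37/217=0.1705, 46/217=0.2120
Proportions for Species D (n=228): 59/228=0.2588, 52/228=0.2281, 4/228=0.0175, 20/228=0.0877, 11/228=0.0482, 64/228=0.2807, 18/228=0.0789
Σ p₁ᵢp₂ᵢ = 0.041744 + 0.022080 + 0.004597 + 0.005253 + 0.001779 + 0.047859 + 0.016727 = 0.140039
Σp_1ᵢ² = 0.1613² + 0.0968² + 0.2627² + 0.0599² + 0.0369² + 0.1705² + 0.2120² = 0.026018 + 0.009370 + 0.069011 + 0.003588 + 0.001362 + 0.029070 + 0.044944 = 0.183363
Σp_2ᵢ² = 0.2588² + 0.2281² + 0.0175² + 0.0877² + 0.0482² + 0.2807² + 0.0789² = 0.066977 + 0.052030 + 0.000306 + 0.007691 + 0.002323 + 0.078792 + 0.006225 = 0.214344
O = 0.140039 / √(0.183363 × 0.214344) = 0.140039 / 0.1982492 = 0.7064

0.71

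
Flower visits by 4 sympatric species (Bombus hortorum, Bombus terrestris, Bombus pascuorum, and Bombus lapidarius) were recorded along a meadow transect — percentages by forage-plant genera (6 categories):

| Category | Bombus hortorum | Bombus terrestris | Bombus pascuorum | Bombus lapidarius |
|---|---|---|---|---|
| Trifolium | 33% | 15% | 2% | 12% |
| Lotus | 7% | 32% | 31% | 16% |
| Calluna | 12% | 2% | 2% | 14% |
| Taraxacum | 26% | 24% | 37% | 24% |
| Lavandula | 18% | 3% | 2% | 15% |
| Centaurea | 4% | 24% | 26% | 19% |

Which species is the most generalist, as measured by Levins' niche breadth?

Bombus lapidarius

Convert percentages to proportions (divide by 100).
Σp_hortᵢ² = 0.33² + 0.07² + 0.12² + 0.26² + 0.18² + 0.04² = 0.1089 + 0.0049 + 0.0144 + 0.0676 + 0.0324 + 0.0016 = 0.2298
B_hort = 1 / 0.2298 = 4.3516
Σp_terrᵢ² = 0.15² + 0.32² + 0.02² + 0.24² + 0.03² + 0.24² = 0.0225 + 0.1024 + 0.0004 + 0.0576 + 0.0009 + 0.0576 = 0.2414
B_terr = 1 / 0.2414 = 4.1425
Σp_pascᵢ² = 0.02² + 0.31² + 0.02² + 0.37² + 0.02² + 0.26² = 0.0004 + 0.0961 + 0.0004 + 0.1369 + 0.0004 + 0.0676 = 0.3018
B_pasc = 1 / 0.3018 = 3.3135
Σp_lapiᵢ² = 0.12² + 0.16² + 0.14² + 0.24² + 0.15² + 0.19² = 0.0144 + 0.0256 + 0.0196 + 0.0576 + 0.0225 + 0.0361 = 0.1758
B_lapi = 1 / 0.1758 = 5.6883
Highest B → broadest niche (most generalist): Bombus lapidarius (B = 5.69).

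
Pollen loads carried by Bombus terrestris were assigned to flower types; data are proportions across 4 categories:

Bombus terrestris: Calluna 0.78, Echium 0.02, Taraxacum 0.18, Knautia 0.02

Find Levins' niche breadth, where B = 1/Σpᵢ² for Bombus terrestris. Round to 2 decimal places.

Σpᵢ² = 0.78² + 0.02² + 0.18² + 0.02² = 0.6084 + 0.0004 + 0.0324 + 0.0004 = 0.6416
B = 1 / 0.6416 = 1.5586

1.56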